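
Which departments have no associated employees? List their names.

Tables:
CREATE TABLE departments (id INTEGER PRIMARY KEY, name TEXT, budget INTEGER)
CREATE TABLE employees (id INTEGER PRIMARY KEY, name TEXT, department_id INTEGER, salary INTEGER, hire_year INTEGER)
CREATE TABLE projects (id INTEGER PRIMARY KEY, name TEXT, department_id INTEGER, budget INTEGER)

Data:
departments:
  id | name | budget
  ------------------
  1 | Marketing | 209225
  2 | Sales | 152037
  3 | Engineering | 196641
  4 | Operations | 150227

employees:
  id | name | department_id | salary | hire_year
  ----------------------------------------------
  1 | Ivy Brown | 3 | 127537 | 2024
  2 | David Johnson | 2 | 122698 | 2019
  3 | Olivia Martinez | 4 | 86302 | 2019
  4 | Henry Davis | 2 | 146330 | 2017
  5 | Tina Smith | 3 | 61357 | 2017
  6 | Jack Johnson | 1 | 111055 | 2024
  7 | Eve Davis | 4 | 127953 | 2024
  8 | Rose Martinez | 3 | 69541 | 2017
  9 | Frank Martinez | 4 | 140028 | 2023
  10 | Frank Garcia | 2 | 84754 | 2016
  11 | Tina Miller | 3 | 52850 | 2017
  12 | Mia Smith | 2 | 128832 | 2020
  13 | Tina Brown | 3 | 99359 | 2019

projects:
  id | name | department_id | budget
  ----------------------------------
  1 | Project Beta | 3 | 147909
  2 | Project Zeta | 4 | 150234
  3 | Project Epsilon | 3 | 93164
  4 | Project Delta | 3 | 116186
SELECT p.name FROM departments p LEFT JOIN employees c ON c.department_id = p.id WHERE c.id IS NULL

Execution result:
(no rows)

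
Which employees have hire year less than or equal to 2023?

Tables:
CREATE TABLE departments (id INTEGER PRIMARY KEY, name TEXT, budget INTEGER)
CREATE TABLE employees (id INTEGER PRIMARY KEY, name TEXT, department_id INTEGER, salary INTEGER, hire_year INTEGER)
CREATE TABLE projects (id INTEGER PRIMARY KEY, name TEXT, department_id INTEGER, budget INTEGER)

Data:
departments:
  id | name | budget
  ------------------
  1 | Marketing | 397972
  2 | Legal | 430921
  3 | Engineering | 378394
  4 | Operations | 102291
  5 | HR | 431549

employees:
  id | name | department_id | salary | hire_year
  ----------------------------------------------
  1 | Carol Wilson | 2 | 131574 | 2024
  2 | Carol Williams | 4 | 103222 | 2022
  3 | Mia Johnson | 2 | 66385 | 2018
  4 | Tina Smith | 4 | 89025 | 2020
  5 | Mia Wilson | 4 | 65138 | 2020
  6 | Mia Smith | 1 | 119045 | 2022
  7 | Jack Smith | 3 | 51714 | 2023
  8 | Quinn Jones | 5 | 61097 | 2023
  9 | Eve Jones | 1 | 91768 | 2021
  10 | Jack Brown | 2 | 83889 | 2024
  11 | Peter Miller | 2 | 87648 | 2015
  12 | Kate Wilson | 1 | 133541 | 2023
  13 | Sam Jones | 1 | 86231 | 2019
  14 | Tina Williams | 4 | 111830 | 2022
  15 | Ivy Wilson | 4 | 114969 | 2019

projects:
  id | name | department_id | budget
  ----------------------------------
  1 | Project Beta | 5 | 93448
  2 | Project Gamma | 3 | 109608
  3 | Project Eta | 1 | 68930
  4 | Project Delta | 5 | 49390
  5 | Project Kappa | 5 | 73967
SELECT name, hire_year FROM employees WHERE hire_year <= 2023

Execution result:
name | hire_year
Carol Williams | 2022
Mia Johnson | 2018
Tina Smith | 2020
Mia Wilson | 2020
Mia Smith | 2022
Jack Smith | 2023
Quinn Jones | 2023
Eve Jones | 2021
Peter Miller | 2015
Kate Wilson | 2023
Sam Jones | 2019
Tina Williams | 2022
Ivy Wilson | 2019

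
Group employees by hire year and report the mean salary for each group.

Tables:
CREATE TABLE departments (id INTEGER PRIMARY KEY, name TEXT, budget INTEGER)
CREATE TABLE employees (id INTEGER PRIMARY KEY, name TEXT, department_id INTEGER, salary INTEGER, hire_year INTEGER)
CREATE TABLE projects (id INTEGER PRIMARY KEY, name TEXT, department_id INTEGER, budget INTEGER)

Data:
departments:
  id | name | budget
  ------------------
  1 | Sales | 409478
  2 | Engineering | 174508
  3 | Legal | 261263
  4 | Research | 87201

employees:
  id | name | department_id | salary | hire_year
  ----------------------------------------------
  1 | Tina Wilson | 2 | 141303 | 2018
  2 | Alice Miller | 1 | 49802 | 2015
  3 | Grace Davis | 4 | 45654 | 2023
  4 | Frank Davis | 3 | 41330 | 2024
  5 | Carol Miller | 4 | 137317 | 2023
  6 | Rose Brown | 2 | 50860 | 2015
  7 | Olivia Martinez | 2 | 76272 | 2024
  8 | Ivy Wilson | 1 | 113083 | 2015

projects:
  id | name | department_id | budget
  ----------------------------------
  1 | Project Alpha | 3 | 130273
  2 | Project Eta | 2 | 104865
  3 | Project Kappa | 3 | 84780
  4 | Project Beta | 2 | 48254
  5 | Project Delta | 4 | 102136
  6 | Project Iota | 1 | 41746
SELECT hire_year, AVG(salary) AS avg_salary FROM employees GROUP BY hire_year

Execution result:
hire_year | avg_salary
2015 | 71248.33
2018 | 141303.00
2023 | 91485.50
2024 | 58801.00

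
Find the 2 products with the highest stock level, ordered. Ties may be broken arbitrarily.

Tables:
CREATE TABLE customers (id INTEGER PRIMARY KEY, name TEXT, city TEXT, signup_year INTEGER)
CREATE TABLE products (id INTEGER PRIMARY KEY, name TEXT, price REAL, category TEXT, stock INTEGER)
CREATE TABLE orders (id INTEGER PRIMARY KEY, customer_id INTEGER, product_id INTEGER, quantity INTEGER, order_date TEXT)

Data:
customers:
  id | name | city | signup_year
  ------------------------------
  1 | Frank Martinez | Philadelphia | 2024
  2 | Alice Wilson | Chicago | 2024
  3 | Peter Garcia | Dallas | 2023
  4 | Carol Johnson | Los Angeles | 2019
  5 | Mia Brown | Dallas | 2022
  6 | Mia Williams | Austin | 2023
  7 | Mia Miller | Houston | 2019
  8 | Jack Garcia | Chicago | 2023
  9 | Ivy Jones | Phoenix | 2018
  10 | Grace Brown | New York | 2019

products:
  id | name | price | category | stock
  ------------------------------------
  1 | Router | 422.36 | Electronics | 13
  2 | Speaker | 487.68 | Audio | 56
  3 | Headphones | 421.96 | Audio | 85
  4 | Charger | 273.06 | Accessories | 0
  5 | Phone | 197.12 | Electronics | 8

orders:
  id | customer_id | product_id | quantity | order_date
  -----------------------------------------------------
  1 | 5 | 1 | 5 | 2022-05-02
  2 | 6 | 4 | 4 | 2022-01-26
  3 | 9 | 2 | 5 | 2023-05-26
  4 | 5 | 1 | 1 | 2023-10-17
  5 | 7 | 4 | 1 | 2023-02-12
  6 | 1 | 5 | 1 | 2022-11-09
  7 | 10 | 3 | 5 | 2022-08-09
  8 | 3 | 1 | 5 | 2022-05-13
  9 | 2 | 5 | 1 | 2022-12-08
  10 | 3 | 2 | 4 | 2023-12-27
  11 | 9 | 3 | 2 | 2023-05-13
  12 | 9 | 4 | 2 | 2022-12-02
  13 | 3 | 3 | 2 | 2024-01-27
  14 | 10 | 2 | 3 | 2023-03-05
SELECT name, stock FROM products ORDER BY stock DESC LIMIT 2

Execution result:
name | stock
Headphones | 85
Speaker | 56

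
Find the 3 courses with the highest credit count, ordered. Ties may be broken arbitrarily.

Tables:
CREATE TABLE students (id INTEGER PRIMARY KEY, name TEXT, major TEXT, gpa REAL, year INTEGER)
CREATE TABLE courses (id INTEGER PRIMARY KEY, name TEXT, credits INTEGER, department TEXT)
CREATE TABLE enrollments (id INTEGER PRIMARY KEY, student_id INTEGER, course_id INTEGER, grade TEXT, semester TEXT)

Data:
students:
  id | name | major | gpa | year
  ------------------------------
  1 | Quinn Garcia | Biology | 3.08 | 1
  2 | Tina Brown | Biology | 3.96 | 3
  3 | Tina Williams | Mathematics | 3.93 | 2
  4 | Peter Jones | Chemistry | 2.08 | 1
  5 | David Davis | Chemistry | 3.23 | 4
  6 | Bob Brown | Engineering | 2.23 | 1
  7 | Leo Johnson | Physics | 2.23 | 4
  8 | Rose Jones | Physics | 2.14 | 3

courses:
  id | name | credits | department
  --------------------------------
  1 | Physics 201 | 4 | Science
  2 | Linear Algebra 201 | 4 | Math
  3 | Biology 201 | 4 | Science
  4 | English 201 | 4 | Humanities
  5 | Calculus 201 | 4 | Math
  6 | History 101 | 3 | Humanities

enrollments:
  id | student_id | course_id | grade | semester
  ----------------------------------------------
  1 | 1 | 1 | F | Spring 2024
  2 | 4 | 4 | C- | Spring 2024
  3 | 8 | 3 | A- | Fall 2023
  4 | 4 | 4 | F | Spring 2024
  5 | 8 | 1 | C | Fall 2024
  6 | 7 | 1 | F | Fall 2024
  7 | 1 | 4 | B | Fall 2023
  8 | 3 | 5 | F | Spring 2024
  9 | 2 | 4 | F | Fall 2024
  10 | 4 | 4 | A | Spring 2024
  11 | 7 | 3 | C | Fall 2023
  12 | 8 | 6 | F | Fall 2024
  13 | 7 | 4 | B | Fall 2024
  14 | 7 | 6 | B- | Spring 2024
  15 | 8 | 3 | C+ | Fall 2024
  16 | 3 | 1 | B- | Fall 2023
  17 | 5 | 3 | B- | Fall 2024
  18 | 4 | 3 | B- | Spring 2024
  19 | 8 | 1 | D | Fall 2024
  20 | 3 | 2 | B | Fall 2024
SELECT name, credits FROM courses ORDER BY credits DESC LIMIT 3

Execution result:
name | credits
Physics 201 | 4
Linear Algebra 201 | 4
Biology 201 | 4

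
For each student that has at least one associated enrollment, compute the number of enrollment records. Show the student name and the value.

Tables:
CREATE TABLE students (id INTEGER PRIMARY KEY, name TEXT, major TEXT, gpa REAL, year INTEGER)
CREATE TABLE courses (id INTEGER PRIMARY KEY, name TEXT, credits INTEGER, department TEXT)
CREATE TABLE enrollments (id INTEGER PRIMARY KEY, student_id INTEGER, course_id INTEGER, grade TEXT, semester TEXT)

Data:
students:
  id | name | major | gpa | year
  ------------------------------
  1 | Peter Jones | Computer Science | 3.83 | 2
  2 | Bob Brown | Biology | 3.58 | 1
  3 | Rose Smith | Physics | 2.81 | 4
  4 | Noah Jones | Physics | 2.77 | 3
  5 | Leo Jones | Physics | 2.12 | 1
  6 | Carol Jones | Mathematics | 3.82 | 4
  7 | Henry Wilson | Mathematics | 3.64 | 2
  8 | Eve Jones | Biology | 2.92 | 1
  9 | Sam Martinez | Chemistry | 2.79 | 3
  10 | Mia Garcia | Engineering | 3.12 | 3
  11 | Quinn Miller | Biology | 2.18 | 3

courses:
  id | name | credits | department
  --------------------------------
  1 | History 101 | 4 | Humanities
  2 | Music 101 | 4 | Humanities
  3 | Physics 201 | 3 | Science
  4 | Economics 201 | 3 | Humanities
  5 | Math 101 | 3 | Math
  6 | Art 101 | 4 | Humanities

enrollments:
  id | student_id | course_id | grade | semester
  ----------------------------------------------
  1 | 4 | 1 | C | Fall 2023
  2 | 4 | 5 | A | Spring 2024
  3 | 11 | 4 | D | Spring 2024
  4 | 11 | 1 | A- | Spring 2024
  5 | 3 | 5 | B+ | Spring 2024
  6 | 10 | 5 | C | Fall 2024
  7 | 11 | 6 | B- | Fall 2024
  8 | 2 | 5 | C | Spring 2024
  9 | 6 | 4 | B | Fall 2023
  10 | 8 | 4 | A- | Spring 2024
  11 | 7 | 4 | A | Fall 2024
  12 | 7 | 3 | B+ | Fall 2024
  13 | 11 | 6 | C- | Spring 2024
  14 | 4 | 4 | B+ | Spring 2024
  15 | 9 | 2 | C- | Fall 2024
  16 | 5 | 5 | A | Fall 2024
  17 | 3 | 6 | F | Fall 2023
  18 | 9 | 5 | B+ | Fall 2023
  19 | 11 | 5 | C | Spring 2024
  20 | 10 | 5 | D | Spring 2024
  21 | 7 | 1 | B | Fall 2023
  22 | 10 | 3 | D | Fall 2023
SELECT p.name, COUNT(*) AS n FROM enrollments c JOIN students p ON c.student_id = p.id GROUP BY p.id, p.name

Execution result:
name | n
Bob Brown | 1
Rose Smith | 2
Noah Jones | 3
Leo Jones | 1
Carol Jones | 1
Henry Wilson | 3
Eve Jones | 1
Sam Martinez | 2
Mia Garcia | 3
Quinn Miller | 5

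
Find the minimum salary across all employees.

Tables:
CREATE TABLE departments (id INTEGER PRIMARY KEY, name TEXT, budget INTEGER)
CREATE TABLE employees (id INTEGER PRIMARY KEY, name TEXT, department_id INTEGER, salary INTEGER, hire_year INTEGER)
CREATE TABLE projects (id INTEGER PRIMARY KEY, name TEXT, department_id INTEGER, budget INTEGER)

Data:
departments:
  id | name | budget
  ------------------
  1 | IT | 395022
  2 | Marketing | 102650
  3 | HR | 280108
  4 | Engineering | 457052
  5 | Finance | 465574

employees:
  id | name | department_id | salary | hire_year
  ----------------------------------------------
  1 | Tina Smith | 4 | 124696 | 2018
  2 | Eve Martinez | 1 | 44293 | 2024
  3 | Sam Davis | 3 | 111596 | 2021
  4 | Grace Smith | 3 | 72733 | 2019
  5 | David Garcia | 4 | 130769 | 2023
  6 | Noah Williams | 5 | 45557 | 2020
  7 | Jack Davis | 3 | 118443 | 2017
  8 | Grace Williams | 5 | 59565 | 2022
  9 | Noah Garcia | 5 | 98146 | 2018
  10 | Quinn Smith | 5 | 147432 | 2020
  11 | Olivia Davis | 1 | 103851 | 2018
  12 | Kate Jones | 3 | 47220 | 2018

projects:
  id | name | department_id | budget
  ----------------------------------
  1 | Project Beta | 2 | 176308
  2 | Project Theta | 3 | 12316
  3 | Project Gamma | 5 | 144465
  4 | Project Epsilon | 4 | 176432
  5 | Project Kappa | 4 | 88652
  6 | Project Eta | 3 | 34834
SELECT MIN(salary) FROM employees

Execution result:
44293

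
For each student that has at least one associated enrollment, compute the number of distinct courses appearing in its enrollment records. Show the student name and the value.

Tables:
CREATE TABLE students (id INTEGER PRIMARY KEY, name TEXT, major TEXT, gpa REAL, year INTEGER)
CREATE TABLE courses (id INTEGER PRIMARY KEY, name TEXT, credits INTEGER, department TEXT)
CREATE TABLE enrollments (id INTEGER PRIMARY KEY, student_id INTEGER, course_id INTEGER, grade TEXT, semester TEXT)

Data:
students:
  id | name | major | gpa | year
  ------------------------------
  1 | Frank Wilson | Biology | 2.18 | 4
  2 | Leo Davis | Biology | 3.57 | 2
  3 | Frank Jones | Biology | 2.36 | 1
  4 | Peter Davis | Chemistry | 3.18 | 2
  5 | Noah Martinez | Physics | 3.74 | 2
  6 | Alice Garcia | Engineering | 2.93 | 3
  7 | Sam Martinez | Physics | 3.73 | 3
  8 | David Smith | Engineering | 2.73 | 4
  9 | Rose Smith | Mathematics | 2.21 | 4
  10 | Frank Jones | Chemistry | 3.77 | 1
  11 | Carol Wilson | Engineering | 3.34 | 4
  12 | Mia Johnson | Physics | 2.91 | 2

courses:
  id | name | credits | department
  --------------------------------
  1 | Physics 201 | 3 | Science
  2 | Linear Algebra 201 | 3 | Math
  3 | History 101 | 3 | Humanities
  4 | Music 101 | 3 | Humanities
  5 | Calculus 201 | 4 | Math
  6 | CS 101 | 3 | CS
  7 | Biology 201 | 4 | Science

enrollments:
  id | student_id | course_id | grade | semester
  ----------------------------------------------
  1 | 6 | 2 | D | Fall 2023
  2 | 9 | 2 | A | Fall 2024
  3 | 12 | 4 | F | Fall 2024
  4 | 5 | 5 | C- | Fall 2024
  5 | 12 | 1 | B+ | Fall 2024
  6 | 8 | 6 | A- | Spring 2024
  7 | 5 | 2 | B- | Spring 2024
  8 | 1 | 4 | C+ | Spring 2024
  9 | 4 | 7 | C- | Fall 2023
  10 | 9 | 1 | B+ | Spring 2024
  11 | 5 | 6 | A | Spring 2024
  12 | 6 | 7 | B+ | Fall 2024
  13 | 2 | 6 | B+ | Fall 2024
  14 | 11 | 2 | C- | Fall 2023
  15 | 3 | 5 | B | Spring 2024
SELECT p.name, COUNT(DISTINCT c.course_id) AS distinct_course_count FROM enrollments c JOIN students p ON c.student_id = p.id GROUP BY p.id, p.name

Execution result:
name | distinct_course_count
Frank Wilson | 1
Leo Davis | 1
Frank Jones | 1
Peter Davis | 1
Noah Martinez | 3
Alice Garcia | 2
David Smith | 1
Rose Smith | 2
Carol Wilson | 1
Mia Johnson | 2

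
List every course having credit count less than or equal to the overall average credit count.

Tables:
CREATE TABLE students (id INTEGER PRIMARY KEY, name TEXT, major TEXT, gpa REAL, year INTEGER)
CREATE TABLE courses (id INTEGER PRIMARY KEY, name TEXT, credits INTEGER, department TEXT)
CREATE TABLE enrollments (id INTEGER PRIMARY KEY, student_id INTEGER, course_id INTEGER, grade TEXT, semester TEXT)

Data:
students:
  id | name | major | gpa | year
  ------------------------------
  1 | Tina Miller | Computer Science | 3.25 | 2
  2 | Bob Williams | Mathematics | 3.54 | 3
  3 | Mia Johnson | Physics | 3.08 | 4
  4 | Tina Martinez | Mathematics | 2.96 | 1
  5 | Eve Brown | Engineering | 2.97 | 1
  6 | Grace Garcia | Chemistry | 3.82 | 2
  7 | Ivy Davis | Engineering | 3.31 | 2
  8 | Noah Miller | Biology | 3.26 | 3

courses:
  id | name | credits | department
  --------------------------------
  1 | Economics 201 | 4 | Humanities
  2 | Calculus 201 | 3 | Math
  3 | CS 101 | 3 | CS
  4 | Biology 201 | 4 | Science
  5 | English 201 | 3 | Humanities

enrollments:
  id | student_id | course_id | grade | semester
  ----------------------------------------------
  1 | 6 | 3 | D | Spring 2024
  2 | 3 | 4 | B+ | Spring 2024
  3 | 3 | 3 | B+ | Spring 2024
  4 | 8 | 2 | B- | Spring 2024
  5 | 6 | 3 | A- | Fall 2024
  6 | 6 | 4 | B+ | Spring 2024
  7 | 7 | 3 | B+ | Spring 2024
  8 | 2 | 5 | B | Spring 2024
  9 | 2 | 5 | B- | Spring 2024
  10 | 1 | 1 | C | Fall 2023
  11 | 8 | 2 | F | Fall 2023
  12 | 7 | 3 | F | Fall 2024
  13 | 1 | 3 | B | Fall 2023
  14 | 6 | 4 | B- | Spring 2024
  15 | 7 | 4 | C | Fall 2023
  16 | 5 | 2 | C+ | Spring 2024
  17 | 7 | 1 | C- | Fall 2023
SELECT name, credits FROM courses WHERE credits <= (SELECT AVG(credits) FROM courses)

Execution result:
name | credits
Calculus 201 | 3
CS 101 | 3
English 201 | 3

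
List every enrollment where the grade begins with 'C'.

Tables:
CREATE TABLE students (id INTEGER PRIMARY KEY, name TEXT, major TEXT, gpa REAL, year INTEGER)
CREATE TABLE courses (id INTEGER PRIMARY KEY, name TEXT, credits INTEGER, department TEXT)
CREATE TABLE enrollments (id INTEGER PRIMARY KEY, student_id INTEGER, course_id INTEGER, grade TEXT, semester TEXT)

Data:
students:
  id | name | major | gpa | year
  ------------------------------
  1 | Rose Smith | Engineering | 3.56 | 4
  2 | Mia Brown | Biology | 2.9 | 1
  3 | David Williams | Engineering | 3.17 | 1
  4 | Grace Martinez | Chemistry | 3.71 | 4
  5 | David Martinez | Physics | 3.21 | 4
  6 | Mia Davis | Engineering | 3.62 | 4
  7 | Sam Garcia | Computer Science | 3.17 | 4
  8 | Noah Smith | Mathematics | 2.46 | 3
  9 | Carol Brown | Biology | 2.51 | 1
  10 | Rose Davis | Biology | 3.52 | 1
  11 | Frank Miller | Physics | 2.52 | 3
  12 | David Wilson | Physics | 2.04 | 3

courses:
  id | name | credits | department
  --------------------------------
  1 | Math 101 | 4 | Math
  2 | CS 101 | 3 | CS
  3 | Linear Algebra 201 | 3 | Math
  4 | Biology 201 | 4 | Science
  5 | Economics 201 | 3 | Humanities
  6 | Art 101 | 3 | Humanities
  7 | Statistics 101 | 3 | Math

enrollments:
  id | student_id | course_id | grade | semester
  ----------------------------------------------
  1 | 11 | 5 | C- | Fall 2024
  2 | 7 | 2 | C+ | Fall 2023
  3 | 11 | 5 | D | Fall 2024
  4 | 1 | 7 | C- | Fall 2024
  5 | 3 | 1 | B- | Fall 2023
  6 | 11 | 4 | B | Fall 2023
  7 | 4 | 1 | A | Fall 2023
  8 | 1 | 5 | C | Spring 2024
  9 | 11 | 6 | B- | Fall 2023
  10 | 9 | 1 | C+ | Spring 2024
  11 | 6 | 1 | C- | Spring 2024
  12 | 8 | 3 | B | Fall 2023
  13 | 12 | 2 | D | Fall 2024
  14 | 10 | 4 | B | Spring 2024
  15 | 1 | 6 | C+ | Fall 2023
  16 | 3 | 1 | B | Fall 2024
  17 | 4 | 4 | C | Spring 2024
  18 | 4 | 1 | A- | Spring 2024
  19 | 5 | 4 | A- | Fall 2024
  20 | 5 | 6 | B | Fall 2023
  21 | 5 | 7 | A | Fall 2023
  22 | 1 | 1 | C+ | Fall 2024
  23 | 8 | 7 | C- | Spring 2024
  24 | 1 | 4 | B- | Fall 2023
SELECT id, grade FROM enrollments WHERE grade LIKE 'C%'

Execution result:
id | grade
1 | C-
2 | C+
4 | C-
8 | C
10 | C+
11 | C-
15 | C+
17 | C
22 | C+
23 | C-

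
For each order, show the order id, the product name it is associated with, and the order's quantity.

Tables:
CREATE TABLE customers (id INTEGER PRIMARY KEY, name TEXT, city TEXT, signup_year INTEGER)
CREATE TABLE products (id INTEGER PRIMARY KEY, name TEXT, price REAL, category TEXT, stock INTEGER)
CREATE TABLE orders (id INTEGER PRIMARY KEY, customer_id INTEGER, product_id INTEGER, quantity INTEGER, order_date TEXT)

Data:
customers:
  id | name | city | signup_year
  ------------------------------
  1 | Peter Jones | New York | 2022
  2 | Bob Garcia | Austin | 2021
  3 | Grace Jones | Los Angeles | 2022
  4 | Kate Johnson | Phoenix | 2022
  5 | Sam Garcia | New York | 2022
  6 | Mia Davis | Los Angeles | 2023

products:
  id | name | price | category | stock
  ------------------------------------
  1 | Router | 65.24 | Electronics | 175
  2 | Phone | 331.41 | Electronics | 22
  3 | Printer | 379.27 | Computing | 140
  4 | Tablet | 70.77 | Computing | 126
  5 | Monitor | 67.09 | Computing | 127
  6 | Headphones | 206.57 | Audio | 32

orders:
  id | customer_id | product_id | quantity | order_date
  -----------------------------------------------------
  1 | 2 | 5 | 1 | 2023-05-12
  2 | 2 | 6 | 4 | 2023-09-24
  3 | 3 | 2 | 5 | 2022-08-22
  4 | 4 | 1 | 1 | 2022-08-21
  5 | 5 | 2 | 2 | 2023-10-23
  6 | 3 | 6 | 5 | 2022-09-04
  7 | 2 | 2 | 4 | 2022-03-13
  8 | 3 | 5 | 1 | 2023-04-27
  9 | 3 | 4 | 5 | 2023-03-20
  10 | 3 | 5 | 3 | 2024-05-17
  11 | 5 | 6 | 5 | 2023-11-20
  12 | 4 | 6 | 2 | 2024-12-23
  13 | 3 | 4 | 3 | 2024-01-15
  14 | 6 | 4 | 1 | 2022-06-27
SELECT c.id, p.name AS product, c.quantity FROM orders c JOIN products p ON c.product_id = p.id

Execution result:
id | product | quantity
1 | Monitor | 1
2 | Headphones | 4
3 | Phone | 5
4 | Router | 1
5 | Phone | 2
6 | Headphones | 5
7 | Phone | 4
8 | Monitor | 1
9 | Tablet | 5
10 | Monitor | 3
11 | Headphones | 5
12 | Headphones | 2
13 | Tablet | 3
14 | Tablet | 1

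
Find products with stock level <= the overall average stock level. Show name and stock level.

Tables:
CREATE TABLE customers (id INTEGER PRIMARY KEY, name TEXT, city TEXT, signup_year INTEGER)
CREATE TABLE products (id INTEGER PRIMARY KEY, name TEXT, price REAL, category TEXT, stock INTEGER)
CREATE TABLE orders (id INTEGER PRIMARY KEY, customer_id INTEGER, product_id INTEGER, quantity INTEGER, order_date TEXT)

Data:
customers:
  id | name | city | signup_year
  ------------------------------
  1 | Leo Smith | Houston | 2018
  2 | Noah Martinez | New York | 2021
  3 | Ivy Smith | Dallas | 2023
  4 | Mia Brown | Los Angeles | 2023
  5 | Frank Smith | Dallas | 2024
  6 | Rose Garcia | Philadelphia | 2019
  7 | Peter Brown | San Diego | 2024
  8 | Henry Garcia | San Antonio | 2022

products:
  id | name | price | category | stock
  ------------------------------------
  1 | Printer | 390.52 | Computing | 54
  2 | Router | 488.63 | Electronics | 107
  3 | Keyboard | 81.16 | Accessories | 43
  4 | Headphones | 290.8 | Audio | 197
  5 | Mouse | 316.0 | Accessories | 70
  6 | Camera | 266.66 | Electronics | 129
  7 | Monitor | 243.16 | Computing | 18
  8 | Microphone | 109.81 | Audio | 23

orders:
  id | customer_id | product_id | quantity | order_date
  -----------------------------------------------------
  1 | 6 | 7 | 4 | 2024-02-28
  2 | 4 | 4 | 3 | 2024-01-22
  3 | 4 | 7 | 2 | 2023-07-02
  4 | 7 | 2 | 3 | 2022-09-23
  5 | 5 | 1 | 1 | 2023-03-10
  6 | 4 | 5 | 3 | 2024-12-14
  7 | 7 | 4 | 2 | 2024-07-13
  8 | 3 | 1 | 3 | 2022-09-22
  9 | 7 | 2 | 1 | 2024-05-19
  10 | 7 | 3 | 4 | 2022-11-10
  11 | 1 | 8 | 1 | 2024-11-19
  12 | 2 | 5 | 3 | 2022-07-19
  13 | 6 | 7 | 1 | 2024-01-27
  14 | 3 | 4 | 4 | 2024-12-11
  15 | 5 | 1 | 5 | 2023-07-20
SELECT name, stock FROM products WHERE stock <= (SELECT AVG(stock) FROM products)

Execution result:
name | stock
Printer | 54
Keyboard | 43
Mouse | 70
Monitor | 18
Microphone | 23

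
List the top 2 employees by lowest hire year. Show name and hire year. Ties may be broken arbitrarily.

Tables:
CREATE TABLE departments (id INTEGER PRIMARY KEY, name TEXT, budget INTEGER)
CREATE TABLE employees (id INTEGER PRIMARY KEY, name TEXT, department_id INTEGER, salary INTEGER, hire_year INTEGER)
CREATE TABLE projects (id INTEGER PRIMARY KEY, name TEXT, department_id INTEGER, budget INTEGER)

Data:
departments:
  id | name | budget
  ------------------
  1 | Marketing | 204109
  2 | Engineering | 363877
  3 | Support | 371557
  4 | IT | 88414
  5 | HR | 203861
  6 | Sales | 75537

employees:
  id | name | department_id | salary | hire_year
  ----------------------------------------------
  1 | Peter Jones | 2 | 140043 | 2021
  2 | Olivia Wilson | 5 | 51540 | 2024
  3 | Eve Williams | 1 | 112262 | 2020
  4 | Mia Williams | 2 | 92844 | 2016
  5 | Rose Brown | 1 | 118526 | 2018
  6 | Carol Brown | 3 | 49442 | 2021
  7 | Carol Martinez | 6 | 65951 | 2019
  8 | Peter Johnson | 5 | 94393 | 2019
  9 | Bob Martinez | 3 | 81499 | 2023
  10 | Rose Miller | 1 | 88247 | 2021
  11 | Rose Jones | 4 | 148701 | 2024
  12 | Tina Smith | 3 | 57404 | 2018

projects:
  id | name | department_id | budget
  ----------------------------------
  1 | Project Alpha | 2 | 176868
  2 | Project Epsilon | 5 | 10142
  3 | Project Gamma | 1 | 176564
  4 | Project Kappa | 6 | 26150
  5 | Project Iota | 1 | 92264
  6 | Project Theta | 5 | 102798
SELECT name, hire_year FROM employees ORDER BY hire_year ASC LIMIT 2

Execution result:
name | hire_year
Mia Williams | 2016
Rose Brown | 2018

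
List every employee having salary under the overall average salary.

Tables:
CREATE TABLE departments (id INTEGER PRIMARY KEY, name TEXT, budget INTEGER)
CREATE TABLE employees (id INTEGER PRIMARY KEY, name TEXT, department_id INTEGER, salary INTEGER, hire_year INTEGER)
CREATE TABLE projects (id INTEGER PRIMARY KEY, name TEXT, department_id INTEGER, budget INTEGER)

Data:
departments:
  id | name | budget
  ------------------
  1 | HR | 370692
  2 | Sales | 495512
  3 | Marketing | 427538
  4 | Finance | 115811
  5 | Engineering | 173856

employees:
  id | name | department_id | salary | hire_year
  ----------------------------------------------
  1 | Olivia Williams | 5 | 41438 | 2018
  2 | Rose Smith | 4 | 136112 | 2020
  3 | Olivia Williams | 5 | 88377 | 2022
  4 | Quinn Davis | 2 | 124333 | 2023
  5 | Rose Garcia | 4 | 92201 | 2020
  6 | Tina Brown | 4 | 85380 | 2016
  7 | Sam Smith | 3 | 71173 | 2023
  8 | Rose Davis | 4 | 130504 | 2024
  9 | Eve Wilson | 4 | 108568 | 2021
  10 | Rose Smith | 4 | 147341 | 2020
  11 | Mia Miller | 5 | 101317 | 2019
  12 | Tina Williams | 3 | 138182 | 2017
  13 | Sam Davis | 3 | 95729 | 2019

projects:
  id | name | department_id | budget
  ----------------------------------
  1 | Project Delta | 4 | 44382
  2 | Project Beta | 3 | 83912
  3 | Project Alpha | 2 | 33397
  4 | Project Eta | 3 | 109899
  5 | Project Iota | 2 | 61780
SELECT name, salary FROM employees WHERE salary < (SELECT AVG(salary) FROM employees)

Execution result:
name | salary
Olivia Williams | 41438
Olivia Williams | 88377
Rose Garcia | 92201
Tina Brown | 85380
Sam Smith | 71173
Mia Miller | 101317
Sam Davis | 95729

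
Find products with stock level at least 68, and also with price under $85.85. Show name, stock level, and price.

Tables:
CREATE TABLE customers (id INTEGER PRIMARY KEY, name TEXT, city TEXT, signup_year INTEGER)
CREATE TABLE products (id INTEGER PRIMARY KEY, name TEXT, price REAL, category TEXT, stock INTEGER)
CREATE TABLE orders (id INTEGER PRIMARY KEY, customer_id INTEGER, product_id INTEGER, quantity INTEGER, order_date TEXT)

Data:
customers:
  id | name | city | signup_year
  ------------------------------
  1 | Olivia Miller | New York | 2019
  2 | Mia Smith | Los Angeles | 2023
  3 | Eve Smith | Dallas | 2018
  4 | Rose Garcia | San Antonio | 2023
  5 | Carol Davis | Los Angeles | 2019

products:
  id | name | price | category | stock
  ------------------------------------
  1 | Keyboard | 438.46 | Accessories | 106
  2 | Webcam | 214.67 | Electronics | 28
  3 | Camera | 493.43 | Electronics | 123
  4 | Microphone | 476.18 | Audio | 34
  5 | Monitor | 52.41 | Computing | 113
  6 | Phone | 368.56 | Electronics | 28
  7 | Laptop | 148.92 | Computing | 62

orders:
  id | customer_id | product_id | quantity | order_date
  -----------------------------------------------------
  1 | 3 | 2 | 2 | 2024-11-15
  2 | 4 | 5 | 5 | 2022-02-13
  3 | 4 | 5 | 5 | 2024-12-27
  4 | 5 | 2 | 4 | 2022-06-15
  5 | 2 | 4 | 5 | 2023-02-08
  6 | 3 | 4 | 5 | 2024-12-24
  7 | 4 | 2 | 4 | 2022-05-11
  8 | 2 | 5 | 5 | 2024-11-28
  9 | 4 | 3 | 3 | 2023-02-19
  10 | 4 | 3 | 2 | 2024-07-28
SELECT name, stock, price FROM products WHERE stock >= 68 AND price < 85.85

Execution result:
name | stock | price
Monitor | 113 | 52.41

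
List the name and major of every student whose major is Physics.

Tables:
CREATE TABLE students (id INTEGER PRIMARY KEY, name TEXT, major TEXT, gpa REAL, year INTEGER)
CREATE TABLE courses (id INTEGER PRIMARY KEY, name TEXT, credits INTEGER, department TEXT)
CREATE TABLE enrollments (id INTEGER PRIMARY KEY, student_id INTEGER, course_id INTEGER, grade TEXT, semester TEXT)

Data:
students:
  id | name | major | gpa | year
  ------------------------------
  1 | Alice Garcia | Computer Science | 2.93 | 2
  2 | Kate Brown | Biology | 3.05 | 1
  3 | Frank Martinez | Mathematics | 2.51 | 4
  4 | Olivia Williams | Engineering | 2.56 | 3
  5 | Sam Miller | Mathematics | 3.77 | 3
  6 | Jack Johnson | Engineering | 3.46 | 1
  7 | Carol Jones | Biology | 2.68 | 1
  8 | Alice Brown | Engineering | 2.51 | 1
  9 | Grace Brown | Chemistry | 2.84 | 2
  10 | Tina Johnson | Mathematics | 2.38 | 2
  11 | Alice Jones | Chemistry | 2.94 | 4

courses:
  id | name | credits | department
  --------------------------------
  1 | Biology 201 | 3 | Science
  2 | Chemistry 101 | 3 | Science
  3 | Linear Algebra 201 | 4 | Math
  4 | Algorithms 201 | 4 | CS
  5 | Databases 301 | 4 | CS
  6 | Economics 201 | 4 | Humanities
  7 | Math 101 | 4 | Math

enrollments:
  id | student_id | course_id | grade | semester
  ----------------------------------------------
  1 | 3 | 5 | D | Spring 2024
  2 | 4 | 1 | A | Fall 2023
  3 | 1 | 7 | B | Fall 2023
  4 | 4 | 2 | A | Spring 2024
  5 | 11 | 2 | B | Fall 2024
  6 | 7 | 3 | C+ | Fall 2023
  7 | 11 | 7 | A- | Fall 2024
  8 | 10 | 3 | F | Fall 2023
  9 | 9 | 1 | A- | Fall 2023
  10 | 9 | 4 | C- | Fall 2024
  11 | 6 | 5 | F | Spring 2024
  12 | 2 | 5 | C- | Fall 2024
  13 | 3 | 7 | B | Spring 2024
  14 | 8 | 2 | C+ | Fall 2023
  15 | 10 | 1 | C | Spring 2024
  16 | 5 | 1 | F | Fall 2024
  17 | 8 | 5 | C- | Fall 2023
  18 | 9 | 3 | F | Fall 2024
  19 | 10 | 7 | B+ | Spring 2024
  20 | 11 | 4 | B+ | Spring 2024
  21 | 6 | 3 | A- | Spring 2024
SELECT name, major FROM students WHERE major = 'Physics'

Execution result:
(no rows)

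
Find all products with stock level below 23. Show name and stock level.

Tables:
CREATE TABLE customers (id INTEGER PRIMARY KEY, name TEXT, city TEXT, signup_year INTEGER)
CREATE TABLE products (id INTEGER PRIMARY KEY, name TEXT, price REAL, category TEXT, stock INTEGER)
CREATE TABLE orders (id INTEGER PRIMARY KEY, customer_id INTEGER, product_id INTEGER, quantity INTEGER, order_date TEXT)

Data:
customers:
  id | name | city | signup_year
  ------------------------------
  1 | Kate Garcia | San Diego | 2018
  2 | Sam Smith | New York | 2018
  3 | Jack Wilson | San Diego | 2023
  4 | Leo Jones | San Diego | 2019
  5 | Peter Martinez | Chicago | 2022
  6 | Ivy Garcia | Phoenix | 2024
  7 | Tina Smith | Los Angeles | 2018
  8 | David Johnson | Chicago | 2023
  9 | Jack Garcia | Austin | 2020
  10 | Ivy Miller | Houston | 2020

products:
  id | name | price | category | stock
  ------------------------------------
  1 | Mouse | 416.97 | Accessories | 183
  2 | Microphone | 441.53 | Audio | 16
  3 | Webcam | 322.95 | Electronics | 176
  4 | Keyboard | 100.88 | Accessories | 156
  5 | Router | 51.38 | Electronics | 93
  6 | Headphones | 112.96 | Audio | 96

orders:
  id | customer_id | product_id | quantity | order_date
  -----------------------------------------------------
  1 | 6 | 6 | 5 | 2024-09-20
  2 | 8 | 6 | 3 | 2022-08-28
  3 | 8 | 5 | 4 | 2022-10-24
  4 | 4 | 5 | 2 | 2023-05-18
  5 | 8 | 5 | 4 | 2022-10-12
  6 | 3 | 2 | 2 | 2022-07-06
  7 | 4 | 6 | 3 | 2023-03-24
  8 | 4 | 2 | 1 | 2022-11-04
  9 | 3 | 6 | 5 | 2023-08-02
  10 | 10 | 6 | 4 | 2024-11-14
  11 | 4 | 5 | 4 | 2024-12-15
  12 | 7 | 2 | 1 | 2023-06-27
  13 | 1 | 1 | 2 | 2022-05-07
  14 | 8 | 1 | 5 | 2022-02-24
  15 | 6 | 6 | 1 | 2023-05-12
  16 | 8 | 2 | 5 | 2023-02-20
SELECT name, stock FROM products WHERE stock < 23

Execution result:
name | stock
Microphone | 16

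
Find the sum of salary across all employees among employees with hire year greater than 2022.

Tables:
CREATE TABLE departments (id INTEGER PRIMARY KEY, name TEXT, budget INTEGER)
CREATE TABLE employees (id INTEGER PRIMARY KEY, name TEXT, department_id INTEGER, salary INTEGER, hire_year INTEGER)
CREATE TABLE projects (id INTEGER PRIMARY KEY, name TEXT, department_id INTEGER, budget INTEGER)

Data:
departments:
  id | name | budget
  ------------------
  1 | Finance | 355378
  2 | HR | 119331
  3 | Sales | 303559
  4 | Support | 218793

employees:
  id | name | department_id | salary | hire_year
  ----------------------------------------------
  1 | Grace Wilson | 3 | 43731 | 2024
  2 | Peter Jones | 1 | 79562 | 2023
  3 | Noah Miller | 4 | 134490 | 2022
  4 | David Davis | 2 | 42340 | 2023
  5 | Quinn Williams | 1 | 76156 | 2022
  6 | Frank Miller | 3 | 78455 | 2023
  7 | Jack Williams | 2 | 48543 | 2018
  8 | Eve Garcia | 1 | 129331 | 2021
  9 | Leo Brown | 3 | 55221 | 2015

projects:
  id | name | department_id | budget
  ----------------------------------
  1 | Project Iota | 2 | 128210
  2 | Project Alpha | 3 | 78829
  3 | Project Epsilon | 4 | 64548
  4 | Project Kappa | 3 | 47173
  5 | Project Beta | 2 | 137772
SELECT SUM(salary) FROM employees WHERE hire_year > 2022

Execution result:
244088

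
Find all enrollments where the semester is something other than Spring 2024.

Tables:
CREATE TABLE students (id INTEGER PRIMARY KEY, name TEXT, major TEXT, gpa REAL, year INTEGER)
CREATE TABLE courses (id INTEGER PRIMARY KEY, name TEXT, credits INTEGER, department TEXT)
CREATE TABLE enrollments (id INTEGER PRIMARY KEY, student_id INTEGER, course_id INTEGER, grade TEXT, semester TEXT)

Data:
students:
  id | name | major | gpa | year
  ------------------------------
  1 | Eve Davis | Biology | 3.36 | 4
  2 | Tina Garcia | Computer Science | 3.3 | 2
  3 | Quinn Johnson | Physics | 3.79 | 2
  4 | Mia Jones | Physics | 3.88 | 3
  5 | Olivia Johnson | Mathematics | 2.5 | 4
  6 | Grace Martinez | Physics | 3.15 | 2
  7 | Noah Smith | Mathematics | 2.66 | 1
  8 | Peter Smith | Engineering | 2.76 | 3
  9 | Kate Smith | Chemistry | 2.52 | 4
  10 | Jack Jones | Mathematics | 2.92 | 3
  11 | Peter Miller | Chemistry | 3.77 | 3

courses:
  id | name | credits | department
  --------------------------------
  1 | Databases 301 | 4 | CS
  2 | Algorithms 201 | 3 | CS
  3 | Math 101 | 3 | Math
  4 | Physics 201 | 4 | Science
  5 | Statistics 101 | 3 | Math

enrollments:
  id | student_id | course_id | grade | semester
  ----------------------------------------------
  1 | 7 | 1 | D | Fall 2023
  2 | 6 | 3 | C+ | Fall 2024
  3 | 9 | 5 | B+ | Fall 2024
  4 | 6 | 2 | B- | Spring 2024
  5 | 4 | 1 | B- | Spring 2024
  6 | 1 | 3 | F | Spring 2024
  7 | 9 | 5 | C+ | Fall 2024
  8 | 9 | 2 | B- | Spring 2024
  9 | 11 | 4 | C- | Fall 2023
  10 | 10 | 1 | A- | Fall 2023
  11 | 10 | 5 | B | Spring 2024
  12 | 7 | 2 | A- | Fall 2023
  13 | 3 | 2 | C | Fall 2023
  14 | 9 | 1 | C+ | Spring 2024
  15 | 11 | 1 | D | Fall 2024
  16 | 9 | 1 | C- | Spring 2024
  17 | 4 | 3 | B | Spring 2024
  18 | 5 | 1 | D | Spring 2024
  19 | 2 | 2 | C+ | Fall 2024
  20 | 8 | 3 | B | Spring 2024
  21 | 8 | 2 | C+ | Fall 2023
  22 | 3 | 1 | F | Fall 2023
SELECT id, semester FROM enrollments WHERE semester <> 'Spring 2024'

Execution result:
id | semester
1 | Fall 2023
2 | Fall 2024
3 | Fall 2024
7 | Fall 2024
9 | Fall 2023
10 | Fall 2023
12 | Fall 2023
13 | Fall 2023
15 | Fall 2024
19 | Fall 2024
21 | Fall 2023
22 | Fall 2023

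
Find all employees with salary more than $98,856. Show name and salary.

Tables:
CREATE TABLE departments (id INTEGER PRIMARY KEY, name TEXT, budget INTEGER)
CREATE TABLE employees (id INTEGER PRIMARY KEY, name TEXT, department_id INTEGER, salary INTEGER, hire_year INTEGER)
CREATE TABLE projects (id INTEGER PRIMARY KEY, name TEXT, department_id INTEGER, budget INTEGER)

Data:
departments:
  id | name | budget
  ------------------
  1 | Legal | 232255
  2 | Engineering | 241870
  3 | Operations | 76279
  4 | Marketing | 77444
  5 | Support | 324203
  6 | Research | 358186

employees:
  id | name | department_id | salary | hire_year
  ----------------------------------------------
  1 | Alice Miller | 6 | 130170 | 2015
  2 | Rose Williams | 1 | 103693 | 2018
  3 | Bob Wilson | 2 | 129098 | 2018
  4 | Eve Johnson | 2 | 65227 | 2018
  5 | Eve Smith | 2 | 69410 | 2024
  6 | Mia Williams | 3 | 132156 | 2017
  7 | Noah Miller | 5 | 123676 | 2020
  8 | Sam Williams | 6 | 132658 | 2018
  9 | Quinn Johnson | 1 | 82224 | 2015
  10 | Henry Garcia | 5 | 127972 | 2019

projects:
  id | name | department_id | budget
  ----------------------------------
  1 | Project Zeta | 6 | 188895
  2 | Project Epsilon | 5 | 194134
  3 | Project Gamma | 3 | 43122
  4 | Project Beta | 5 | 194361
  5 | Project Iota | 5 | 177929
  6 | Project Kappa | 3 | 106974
SELECT name, salary FROM employees WHERE salary > 98856

Execution result:
name | salary
Alice Miller | 130170
Rose Williams | 103693
Bob Wilson | 129098
Mia Williams | 132156
Noah Miller | 123676
Sam Williams | 132658
Henry Garcia | 127972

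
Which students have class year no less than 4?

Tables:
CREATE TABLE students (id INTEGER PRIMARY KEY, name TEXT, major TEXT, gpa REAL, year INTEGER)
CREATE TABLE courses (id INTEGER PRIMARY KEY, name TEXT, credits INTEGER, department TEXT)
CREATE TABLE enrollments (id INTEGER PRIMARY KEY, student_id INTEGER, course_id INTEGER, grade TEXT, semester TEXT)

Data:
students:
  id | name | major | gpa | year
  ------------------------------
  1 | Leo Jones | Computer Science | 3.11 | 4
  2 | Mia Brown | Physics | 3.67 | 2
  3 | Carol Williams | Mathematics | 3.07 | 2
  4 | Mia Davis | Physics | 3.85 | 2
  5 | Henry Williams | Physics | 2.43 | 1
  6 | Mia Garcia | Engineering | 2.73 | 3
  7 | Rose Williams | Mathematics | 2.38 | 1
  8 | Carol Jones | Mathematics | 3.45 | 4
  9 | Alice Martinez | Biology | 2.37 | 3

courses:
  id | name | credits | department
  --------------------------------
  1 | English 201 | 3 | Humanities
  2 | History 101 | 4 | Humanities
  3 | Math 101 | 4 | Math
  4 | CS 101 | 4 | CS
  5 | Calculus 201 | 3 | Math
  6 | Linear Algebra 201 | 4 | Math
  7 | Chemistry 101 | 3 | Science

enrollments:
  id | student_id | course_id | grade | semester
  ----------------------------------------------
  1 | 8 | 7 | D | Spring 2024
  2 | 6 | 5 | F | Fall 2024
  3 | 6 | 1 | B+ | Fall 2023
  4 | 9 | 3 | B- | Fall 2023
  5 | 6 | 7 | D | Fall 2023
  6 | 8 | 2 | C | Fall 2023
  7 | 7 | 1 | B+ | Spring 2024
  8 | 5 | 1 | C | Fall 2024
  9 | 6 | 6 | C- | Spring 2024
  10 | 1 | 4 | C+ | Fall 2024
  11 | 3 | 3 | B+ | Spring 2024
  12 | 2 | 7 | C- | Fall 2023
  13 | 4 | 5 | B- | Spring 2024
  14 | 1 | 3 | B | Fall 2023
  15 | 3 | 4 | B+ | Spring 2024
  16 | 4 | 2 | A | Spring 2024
SELECT name, year FROM students WHERE year >= 4

Execution result:
name | year
Leo Jones | 4
Carol Jones | 4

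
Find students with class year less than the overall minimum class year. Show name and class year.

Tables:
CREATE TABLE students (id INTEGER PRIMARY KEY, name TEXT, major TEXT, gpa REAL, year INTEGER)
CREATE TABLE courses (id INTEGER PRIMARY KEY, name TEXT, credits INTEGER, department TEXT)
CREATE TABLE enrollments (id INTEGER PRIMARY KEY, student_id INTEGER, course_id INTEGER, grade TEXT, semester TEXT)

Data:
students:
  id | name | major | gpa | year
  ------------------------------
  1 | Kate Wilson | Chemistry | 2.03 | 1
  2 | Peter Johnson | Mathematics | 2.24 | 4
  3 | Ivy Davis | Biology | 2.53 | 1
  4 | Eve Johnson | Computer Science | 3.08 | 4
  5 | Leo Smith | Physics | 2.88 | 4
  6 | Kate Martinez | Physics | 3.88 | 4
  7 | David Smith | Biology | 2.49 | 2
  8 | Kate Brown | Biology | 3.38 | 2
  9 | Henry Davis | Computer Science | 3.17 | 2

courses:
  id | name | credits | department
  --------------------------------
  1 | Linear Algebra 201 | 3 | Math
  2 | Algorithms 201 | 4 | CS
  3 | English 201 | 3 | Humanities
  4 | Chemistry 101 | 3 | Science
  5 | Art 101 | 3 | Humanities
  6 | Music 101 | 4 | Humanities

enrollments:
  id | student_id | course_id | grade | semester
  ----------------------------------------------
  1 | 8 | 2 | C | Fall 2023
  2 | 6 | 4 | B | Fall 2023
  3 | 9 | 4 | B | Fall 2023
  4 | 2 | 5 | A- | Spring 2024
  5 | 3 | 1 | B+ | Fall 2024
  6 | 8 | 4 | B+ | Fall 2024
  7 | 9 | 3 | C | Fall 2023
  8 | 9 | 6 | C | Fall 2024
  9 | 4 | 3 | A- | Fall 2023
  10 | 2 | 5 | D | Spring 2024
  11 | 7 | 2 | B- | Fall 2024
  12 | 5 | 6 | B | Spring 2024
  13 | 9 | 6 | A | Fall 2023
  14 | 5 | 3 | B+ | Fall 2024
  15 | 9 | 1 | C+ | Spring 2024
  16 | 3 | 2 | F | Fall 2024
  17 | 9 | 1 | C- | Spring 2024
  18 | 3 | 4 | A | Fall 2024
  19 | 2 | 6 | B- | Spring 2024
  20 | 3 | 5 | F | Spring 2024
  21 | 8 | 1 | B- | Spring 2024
SELECT name, year FROM students WHERE year < (SELECT MIN(year) FROM students)

Execution result:
(no rows)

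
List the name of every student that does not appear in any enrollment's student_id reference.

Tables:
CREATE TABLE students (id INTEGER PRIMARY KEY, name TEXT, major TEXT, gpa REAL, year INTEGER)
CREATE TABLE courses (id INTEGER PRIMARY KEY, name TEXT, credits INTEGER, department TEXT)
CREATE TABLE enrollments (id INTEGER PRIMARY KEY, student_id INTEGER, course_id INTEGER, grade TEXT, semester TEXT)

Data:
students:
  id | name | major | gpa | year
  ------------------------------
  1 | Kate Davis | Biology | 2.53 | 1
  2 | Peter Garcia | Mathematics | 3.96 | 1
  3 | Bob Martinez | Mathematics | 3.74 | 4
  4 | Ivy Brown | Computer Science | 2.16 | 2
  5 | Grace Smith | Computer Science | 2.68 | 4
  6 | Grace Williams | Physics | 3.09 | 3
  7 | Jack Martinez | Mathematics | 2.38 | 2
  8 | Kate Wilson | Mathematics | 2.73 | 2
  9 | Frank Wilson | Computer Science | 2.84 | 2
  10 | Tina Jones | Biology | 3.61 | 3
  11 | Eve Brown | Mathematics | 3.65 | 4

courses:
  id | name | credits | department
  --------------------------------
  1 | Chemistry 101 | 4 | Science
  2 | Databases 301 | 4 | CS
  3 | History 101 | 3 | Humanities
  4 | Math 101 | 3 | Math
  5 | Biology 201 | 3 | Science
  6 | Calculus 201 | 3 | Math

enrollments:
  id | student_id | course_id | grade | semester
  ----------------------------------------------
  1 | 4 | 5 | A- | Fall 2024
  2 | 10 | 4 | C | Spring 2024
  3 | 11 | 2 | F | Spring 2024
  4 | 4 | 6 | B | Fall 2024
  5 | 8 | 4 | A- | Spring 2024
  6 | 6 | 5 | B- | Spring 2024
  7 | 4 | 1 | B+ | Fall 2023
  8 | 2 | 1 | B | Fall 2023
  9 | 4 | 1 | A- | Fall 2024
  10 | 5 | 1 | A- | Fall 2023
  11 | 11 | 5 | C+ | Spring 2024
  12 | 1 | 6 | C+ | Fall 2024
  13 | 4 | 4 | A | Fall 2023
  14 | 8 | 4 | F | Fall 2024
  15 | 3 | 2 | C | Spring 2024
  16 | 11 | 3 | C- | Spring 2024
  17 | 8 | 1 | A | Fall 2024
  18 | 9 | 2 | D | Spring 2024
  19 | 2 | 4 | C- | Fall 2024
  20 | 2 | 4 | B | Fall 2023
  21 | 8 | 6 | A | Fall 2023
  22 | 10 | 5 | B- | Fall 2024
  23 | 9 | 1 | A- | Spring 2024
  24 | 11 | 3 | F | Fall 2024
SELECT p.name FROM students p LEFT JOIN enrollments c ON c.student_id = p.id WHERE c.id IS NULL

Execution result:
Jack Martinez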